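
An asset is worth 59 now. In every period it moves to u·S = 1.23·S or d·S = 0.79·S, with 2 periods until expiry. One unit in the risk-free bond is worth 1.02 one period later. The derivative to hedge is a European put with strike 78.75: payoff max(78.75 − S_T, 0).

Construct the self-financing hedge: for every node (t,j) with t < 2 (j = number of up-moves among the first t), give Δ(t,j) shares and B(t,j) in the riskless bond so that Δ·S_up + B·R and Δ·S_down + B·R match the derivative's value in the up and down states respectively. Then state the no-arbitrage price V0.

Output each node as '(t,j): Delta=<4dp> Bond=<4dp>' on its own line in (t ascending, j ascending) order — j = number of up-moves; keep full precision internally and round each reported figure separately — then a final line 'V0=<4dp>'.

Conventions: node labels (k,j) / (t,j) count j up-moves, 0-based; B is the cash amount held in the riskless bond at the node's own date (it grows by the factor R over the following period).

No-arbitrage ⇒ martingale measure with p* = (R−d)/(u−d) = 0.5227.
Expiry values: V(2,0)=41.9281, V(2,1)=21.4197, V(2,2)=0.0000
Node (1,0) S=46.6100: V=(p*·21.4197+(1−p*)·41.9281)/1.02=30.5959; Δ=(21.4197−41.9281)/(57.3303−36.8219)=-1.0000; B=V−Δ·S=77.2059
Node (1,1) S=72.5700: V=(p*·0.0000+(1−p*)·21.4197)/1.02=10.0226; Δ=(0.0000−21.4197)/(89.2611−57.3303)=-0.6708; B=V−Δ·S=58.7037
Node (0,0) S=59.0000: V=(p*·10.0226+(1−p*)·30.5959)/1.02=19.4526; Δ=(10.0226−30.5959)/(72.5700−46.6100)=-0.7925; B=V−Δ·S=66.2101
Verification: the root portfolio costs Δ(0,0)·S0 + B(0,0) = 19.4526, matching V0.

(0,0): Delta=-0.7925 Bond=66.2101
(1,0): Delta=-1.0000 Bond=77.2059
(1,1): Delta=-0.6708 Bond=58.7037
V0=19.4526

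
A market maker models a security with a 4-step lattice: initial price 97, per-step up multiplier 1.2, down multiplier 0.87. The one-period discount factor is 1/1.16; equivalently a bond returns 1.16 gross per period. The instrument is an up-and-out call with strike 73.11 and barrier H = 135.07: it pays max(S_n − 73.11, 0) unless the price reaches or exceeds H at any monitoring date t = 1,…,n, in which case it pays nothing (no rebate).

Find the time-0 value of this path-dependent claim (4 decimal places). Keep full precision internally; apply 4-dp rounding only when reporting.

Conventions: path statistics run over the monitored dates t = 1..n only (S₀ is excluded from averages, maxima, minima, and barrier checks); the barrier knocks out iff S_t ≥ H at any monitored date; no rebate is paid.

No-arbitrage gives p* = (R−d)/(u−d) = 0.8788: enumerate every path, weight its payoff by its p*-probability, and discount by R^4.
Enumerate all 2^4 = 16 price paths (U = up ×1.2, D = down ×0.87); each path with k up-moves has probability p*^k·(1−p*)^(4−k).
DDDD: M=84.3900, payoff=0.0000, prob=0.000216
UDDD: M=116.4000, payoff=3.5397, prob=0.001565
DUDD: M=101.2680, payoff=3.5397, prob=0.001565
UUDD: M=139.6800, payoff=0.0000, prob=0.011346
DDUD: M=88.1032, payoff=3.5397, prob=0.001565
UDUD: M=121.5216, payoff=32.6138, prob=0.011346
DUUD: M=121.5216, payoff=32.6138, prob=0.011346
UUUD: M=167.6160, payoff=0.0000, prob=0.082262
DDDU: M=84.3900, payoff=3.5397, prob=0.001565
UDDU: M=116.4000, payoff=32.6138, prob=0.011346
DUDU: M=105.7238, payoff=32.6138, prob=0.011346
UUDU: M=145.8259, payoff=0.0000, prob=0.082262
DDUU: M=105.7238, payoff=32.6138, prob=0.011346
UDUU: M=145.8259, payoff=0.0000, prob=0.082262
DUUU: M=145.8259, payoff=0.0000, prob=0.082262
UUUU: M=201.1392, payoff=0.0000, prob=0.596398
Price = Σ prob·payoff / R^4 = 1.872414 / 1.810639 = 1.0341

price = 1.0341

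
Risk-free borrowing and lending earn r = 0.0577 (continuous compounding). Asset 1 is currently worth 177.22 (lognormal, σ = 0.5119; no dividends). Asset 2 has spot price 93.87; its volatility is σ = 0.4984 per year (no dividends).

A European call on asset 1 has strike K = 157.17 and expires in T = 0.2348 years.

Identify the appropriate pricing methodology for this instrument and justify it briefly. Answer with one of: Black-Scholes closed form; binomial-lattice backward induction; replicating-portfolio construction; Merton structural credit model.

Key observation: the strike-157.17 call on asset 1 is European-exercise on a continuously-modelled lognormal underlying, so its value is a single closed-form evaluation.

framework: Black-Scholes closed form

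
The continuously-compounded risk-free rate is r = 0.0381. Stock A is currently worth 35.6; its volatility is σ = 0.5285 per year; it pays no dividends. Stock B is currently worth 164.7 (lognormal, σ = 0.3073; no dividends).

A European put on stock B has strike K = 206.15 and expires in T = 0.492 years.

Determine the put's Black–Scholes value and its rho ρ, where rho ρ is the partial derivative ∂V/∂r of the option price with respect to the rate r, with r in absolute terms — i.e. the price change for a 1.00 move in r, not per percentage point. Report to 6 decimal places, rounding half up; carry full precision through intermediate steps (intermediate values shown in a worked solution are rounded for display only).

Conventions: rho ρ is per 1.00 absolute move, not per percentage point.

price = 41.181241
ρ = -85.201817

σ√T = 0.3073·√0.492 = 0.215549
d₁ = (ln(S/K) + (r+σ²/2)T) / (σ√T) = (ln(164.7/206.15) + (0.0381+0.3073²/2)·0.492) / 0.215549 = (-0.224478 + 0.041976) / 0.215549 = -0.846689
d₂ = d₁ − σ√T = -0.846689 − 0.215549 = -1.062238
e^{−rT} = 0.981429
N(−d₁) = 0.801416,  N(−d₂) = 0.855936
Put price V = K·e^{−rT}·N(−d₂) − S·N(−d₁) = 173.174425 − 131.993184 = 41.181241
ρ = −K·T·e^{−rT}·N(−d₂) = -85.201817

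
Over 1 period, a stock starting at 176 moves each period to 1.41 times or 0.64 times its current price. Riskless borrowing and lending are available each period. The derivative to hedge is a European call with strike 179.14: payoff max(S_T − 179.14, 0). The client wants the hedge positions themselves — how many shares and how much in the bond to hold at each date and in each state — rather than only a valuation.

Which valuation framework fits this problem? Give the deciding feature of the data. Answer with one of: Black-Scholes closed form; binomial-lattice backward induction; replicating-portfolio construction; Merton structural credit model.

Key observation: since the answer must list Δ and B at each node of the 1.41/0.64 lattice on 176, the replicating-portfolio method — solving the two-state system at every node — is the one that applies.

framework: replicating-portfolio construction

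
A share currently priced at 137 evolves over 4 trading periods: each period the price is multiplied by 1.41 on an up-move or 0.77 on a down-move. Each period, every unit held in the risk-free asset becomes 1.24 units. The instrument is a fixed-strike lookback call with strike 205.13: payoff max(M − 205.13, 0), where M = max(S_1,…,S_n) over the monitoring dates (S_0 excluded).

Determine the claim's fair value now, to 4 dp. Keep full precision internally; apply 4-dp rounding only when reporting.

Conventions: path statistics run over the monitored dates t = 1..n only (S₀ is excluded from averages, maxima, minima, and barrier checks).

price = 62.6641

Risk-neutral up-probability p* = (R−d)/(u−d) = (1.24−0.77)/(1.41−0.77) = 0.7344; the claim prices as the p*-weighted sum of path payoffs discounted by R^4.
Enumerate all 2^4 = 16 price paths (U = up ×1.41, D = down ×0.77); each path with k up-moves has probability p*^k·(1−p*)^(4−k).
DDDD: M=105.4900, payoff=0.0000, prob=0.004978
UDDD: M=193.1700, payoff=0.0000, prob=0.013763
DUDD: M=148.7409, payoff=0.0000, prob=0.013763
UUDD: M=272.3697, payoff=67.2397, prob=0.038052
DDUD: M=114.5305, payoff=0.0000, prob=0.013763
UDUD: M=209.7247, payoff=4.5947, prob=0.038052
DUUD: M=209.7247, payoff=4.5947, prob=0.038052
UUUD: M=384.0413, payoff=178.9113, prob=0.105202
DDDU: M=105.4900, payoff=0.0000, prob=0.013763
UDDU: M=193.1700, payoff=0.0000, prob=0.038052
DUDU: M=161.4880, payoff=0.0000, prob=0.038052
UUDU: M=295.7118, payoff=90.5818, prob=0.105202
DDUU: M=161.4880, payoff=0.0000, prob=0.038052
UDUU: M=295.7118, payoff=90.5818, prob=0.105202
DUUU: M=295.7118, payoff=90.5818, prob=0.105202
UUUU: M=541.4982, payoff=336.3682, prob=0.290852
Price = Σ prob·payoff / R^4 = 148.151325 / 2.364214 = 62.6641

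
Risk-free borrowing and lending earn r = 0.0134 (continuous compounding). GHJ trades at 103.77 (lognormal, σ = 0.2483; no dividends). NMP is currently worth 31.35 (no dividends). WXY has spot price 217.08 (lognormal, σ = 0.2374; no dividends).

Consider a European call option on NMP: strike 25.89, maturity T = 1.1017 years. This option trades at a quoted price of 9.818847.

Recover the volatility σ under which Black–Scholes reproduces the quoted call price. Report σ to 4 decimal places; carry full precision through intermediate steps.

At σ = 0.5544 the Black–Scholes value reproduces the quote:
σ√T = 0.5544·√1.1017 = 0.581909
d₁ = (ln(S/K) + (r+σ²/2)T) / (σ√T) = (ln(31.35/25.89) + (0.0134+0.5544²/2)·1.1017) / 0.581909 = (0.191357 + 0.184072) / 0.581909 = 0.645168
d₂ = d₁ − σ√T = 0.645168 − 0.581909 = 0.063260
e^{−rT} = 0.985346
N(d₁) = 0.740591,  N(d₂) = 0.525220
V = S·N(d₁) − K·e^{−rT}·N(d₂) = 23.217527 − 13.398680 = 9.818847 (the quoted price), and the Black–Scholes price is strictly increasing in σ, so σ is unique

sigma = 0.5544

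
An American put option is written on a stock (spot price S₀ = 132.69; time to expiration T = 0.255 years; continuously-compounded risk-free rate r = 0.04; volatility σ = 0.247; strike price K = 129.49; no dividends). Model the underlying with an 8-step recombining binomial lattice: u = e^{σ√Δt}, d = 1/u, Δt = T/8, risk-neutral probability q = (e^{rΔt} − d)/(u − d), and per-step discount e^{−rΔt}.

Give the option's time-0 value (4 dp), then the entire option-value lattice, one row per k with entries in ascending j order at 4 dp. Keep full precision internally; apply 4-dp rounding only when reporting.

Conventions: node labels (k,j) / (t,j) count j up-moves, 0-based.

Δt=0.03188  u=1.04509  d=0.95686  q=0.50344  discount=0.99873
step 8 (expiry): payoffs max(K−S,0) = 36.2451 27.6477 18.2575 8.0016 0.0000 0.0000 0.0000 0.0000 0.0000
k=7: (k=7,j=0): S=97.4488, K−S=32.0412, hold=31.8762 ⇒ V=32.0412 exercise | (k=7,j=1): S=106.4339, K−S=23.0561, hold=22.8911 ⇒ V=23.0561 exercise | (k=7,j=2): S=116.2474, K−S=13.2426, hold=13.0776 ⇒ V=13.2426 exercise | (k=7,j=3): S=126.9657, K−S=2.5243, hold=3.9682 ⇒ V=3.9682 continue | (k=7,j=4): S=138.6723, K−S=0.0000, hold=0.0000 ⇒ V=0.0000 continue | (k=7,j=5): S=151.4583, K−S=0.0000, hold=0.0000 ⇒ V=0.0000 continue | (k=7,j=6): S=165.4232, K−S=0.0000, hold=0.0000 ⇒ V=0.0000 continue | (k=7,j=7): S=180.6757, K−S=0.0000, hold=0.0000 ⇒ V=0.0000 continue
k=6: (k=6,j=0): S=101.8423, K−S=27.6477, hold=27.4827 ⇒ V=27.6477 exercise | (k=6,j=1): S=111.2325, K−S=18.2575, hold=18.0925 ⇒ V=18.2575 exercise | (k=6,j=2): S=121.4884, K−S=8.0016, hold=8.5626 ⇒ V=8.5626 continue | (k=6,j=3): S=132.6900, K−S=0.0000, hold=1.9680 ⇒ V=1.9680 continue | (k=6,j=4): S=144.9244, K−S=0.0000, hold=0.0000 ⇒ V=0.0000 continue | (k=6,j=5): S=158.2868, K−S=0.0000, hold=0.0000 ⇒ V=0.0000 continue | (k=6,j=6): S=172.8813, K−S=0.0000, hold=0.0000 ⇒ V=0.0000 continue
k=5: (k=5,j=0): S=106.4339, K−S=23.0561, hold=22.8911 ⇒ V=23.0561 exercise | (k=5,j=1): S=116.2474, K−S=13.2426, hold=13.3597 ⇒ V=13.3597 continue | (k=5,j=2): S=126.9657, K−S=2.5243, hold=5.2359 ⇒ V=5.2359 continue | (k=5,j=3): S=138.6723, K−S=0.0000, hold=0.9760 ⇒ V=0.9760 continue | (k=5,j=4): S=151.4583, K−S=0.0000, hold=0.0000 ⇒ V=0.0000 continue | (k=5,j=5): S=165.4232, K−S=0.0000, hold=0.0000 ⇒ V=0.0000 continue
k=4: (k=4,j=0): S=111.2325, K−S=18.2575, hold=18.1514 ⇒ V=18.2575 exercise | (k=4,j=1): S=121.4884, K−S=8.0016, hold=9.2581 ⇒ V=9.2581 continue | (k=4,j=2): S=132.6900, K−S=0.0000, hold=3.0874 ⇒ V=3.0874 continue | (k=4,j=3): S=144.9244, K−S=0.0000, hold=0.4840 ⇒ V=0.4840 continue | (k=4,j=4): S=158.2868, K−S=0.0000, hold=0.0000 ⇒ V=0.0000 continue
k=3: (k=3,j=0): S=116.2474, K−S=13.2426, hold=13.7094 ⇒ V=13.7094 continue | (k=3,j=1): S=126.9657, K−S=2.5243, hold=6.1437 ⇒ V=6.1437 continue | (k=3,j=2): S=138.6723, K−S=0.0000, hold=1.7745 ⇒ V=1.7745 continue | (k=3,j=3): S=151.4583, K−S=0.0000, hold=0.2400 ⇒ V=0.2400 continue
k=2: (k=2,j=0): S=121.4884, K−S=8.0016, hold=9.8879 ⇒ V=9.8879 continue | (k=2,j=1): S=132.6900, K−S=0.0000, hold=3.9390 ⇒ V=3.9390 continue | (k=2,j=2): S=144.9244, K−S=0.0000, hold=1.0007 ⇒ V=1.0007 continue
k=1: (k=1,j=0): S=126.9657, K−S=2.5243, hold=6.8842 ⇒ V=6.8842 continue | (k=1,j=1): S=138.6723, K−S=0.0000, hold=2.4566 ⇒ V=2.4566 continue
k=0: (k=0,j=0): S=132.6900, K−S=0.0000, hold=4.6493 ⇒ V=4.6493 continue

price = 4.6493
tree:
4.6493
6.8842 2.4566
9.8879 3.9390 1.0007
13.7094 6.1437 1.7745 0.2400
18.2575 9.2581 3.0874 0.4840 0.0000
23.0561 13.3597 5.2359 0.9760 0.0000 0.0000
27.6477 18.2575 8.5626 1.9680 0.0000 0.0000 0.0000
32.0412 23.0561 13.2426 3.9682 0.0000 0.0000 0.0000 0.0000
36.2451 27.6477 18.2575 8.0016 0.0000 0.0000 0.0000 0.0000 0.0000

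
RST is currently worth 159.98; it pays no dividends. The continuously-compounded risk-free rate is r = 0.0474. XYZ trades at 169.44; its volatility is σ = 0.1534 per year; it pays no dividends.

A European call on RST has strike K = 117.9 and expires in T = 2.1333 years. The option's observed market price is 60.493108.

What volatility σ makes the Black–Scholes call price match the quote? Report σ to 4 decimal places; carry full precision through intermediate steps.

sigma = 0.3336

At σ = 0.3336 the Black–Scholes value reproduces the quote:
σ√T = 0.3336·√2.1333 = 0.487250
d₁ = (ln(S/K) + (r+σ²/2)T) / (σ√T) = (ln(159.98/117.9) + (0.0474+0.3336²/2)·2.1333) / 0.487250 = (0.305212 + 0.219825) / 0.487250 = 1.077551
d₂ = d₁ − σ√T = 1.077551 − 0.487250 = 0.590301
e^{−rT} = 0.903826
N(d₁) = 0.859383,  N(d₂) = 0.722505
V = S·N(d₁) − K·e^{−rT}·N(d₂) = 137.484068 − 76.990961 = 60.493108 (the quoted price), and the Black–Scholes price is strictly increasing in σ, so σ is unique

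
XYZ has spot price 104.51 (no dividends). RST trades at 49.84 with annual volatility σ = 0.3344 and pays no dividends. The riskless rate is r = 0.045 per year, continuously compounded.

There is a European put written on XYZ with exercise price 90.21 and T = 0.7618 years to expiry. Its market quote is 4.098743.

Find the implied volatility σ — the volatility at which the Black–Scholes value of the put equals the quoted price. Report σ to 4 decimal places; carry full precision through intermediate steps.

sigma = 0.3191

At σ = 0.3191 the Black–Scholes value reproduces the quote:
σ√T = 0.3191·√0.7618 = 0.278514
d₁ = (ln(S/K) + (r+σ²/2)T) / (σ√T) = (ln(104.51/90.21) + (0.045+0.3191²/2)·0.7618) / 0.278514 = (0.147142 + 0.073066) / 0.278514 = 0.790655
d₂ = d₁ − σ√T = 0.790655 − 0.278514 = 0.512141
e^{−rT} = 0.966300
N(−d₁) = 0.214573,  N(−d₂) = 0.304276
V = K·e^{−rT}·N(−d₂) − S·N(−d₁) = 26.523741 − 22.424998 = 4.098743 (the quoted price), and the Black–Scholes price is strictly increasing in σ, so σ is unique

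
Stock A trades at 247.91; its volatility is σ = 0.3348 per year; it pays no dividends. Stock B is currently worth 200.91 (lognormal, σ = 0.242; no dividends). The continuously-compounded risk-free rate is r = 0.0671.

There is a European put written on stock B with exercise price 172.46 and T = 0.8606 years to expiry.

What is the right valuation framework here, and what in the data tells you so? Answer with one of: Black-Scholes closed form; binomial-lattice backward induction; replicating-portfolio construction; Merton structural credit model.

Key observation: a European claim on stock B (strike 172.46) — a lognormal (GBM) underlying with constant rate and volatility — has an exact closed-form value; no lattice or capital structure is involved.

framework: Black-Scholes closed form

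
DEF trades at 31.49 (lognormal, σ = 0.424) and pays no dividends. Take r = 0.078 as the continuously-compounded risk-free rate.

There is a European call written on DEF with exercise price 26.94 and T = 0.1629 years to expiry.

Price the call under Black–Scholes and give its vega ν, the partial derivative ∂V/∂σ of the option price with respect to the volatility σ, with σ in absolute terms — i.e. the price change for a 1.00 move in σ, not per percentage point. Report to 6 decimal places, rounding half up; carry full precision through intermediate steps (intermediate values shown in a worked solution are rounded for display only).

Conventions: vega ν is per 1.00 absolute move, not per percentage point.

price = 5.312787
ν = 2.855108

σ√T = 0.424·√0.1629 = 0.171130
d₁ = (ln(S/K) + (r+σ²/2)T) / (σ√T) = (ln(31.49/26.94) + (0.078+0.424²/2)·0.1629) / 0.171130 = (0.156058 + 0.027349) / 0.171130 = 1.071739
d₂ = d₁ − σ√T = 1.071739 − 0.171130 = 0.900609
e^{−rT} = 0.987374
N(d₁) = 0.858081,  N(d₂) = 0.816102
Call price V = S·N(d₁) − K·e^{−rT}·N(d₂) = 27.020983 − 21.708196 = 5.312787
φ(d₁) = (1/√(2π))·e^{−d₁²/2} = 0.224641
ν = S·φ(d₁)·√T = 2.855108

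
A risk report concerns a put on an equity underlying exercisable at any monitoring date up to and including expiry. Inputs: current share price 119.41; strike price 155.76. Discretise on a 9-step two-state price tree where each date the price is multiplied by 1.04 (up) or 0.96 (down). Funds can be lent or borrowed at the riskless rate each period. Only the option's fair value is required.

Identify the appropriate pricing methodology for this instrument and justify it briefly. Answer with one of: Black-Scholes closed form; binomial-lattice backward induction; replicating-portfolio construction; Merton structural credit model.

Key observation: early exercise of the strike-155.76 put must be checked at each of the 9 dates (spot 119.41), which forces a node-by-node comparison of intrinsic and continuation value backward from expiry.

framework: binomial-lattice backward induction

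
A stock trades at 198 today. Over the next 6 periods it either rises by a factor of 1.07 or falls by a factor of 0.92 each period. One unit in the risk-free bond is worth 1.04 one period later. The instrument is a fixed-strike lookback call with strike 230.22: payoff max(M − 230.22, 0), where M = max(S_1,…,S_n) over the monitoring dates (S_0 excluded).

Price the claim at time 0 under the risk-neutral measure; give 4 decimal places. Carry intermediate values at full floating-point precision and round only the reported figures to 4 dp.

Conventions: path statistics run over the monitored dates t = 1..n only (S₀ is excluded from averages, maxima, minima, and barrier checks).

Set p* = 0.8000 (from d < R < u); the path-dependent value is the discounted p*-expectation over all price paths.
Enumerate all 2^6 = 64 price paths (U = up ×1.07, D = down ×0.92); each path with k up-moves has probability p*^k·(1−p*)^(6−k).
DDDDDD: M=182.1600, payoff=0.0000, prob=0.000064
UDDDDD: M=211.8600, payoff=0.0000, prob=0.000256
DUDDDD: M=194.9112, payoff=0.0000, prob=0.000256
UUDDDD: M=226.6902, payoff=0.0000, prob=0.001024
DDUDDD: M=182.1600, payoff=0.0000, prob=0.000256
UDUDDD: M=211.8600, payoff=0.0000, prob=0.001024
DUUDDD: M=208.5550, payoff=0.0000, prob=0.001024
UUUDDD: M=242.5585, payoff=12.3385, prob=0.004096
DDDUDD: M=182.1600, payoff=0.0000, prob=0.000256
UDDUDD: M=211.8600, payoff=0.0000, prob=0.001024
DUDUDD: M=194.9112, payoff=0.0000, prob=0.001024
UUDUDD: M=226.6902, payoff=0.0000, prob=0.004096
DDUUDD: M=191.8706, payoff=0.0000, prob=0.001024
UDUUDD: M=223.1538, payoff=0.0000, prob=0.004096
DUUUDD: M=223.1538, payoff=0.0000, prob=0.004096
UUUUDD: M=259.5376, payoff=29.3176, prob=0.016384
DDDDUD: M=182.1600, payoff=0.0000, prob=0.000256
UDDDUD: M=211.8600, payoff=0.0000, prob=0.001024
DUDDUD: M=194.9112, payoff=0.0000, prob=0.001024
UUDDUD: M=226.6902, payoff=0.0000, prob=0.004096
DDUDUD: M=182.1600, payoff=0.0000, prob=0.001024
UDUDUD: M=211.8600, payoff=0.0000, prob=0.004096
DUUDUD: M=208.5550, payoff=0.0000, prob=0.004096
UUUDUD: M=242.5585, payoff=12.3385, prob=0.016384
DDDUUD: M=182.1600, payoff=0.0000, prob=0.001024
UDDUUD: M=211.8600, payoff=0.0000, prob=0.004096
DUDUUD: M=205.3015, payoff=0.0000, prob=0.004096
UUDUUD: M=238.7746, payoff=8.5546, prob=0.016384
DDUUUD: M=205.3015, payoff=0.0000, prob=0.004096
UDUUUD: M=238.7746, payoff=8.5546, prob=0.016384
DUUUUD: M=238.7746, payoff=8.5546, prob=0.016384
UUUUUD: M=277.7052, payoff=47.4852, prob=0.065536
DDDDDU: M=182.1600, payoff=0.0000, prob=0.000256
UDDDDU: M=211.8600, payoff=0.0000, prob=0.001024
DUDDDU: M=194.9112, payoff=0.0000, prob=0.001024
UUDDDU: M=226.6902, payoff=0.0000, prob=0.004096
DDUDDU: M=182.1600, payoff=0.0000, prob=0.001024
UDUDDU: M=211.8600, payoff=0.0000, prob=0.004096
DUUDDU: M=208.5550, payoff=0.0000, prob=0.004096
UUUDDU: M=242.5585, payoff=12.3385, prob=0.016384
DDDUDU: M=182.1600, payoff=0.0000, prob=0.001024
UDDUDU: M=211.8600, payoff=0.0000, prob=0.004096
DUDUDU: M=194.9112, payoff=0.0000, prob=0.004096
UUDUDU: M=226.6902, payoff=0.0000, prob=0.016384
DDUUDU: M=191.8706, payoff=0.0000, prob=0.004096
UDUUDU: M=223.1538, payoff=0.0000, prob=0.016384
DUUUDU: M=223.1538, payoff=0.0000, prob=0.016384
UUUUDU: M=259.5376, payoff=29.3176, prob=0.065536
DDDDUU: M=182.1600, payoff=0.0000, prob=0.001024
UDDDUU: M=211.8600, payoff=0.0000, prob=0.004096
DUDDUU: M=194.9112, payoff=0.0000, prob=0.004096
UUDDUU: M=226.6902, payoff=0.0000, prob=0.016384
DDUDUU: M=188.8774, payoff=0.0000, prob=0.004096
UDUDUU: M=219.6726, payoff=0.0000, prob=0.016384
DUUDUU: M=219.6726, payoff=0.0000, prob=0.016384
UUUDUU: M=255.4888, payoff=25.2688, prob=0.065536
DDDUUU: M=188.8774, payoff=0.0000, prob=0.004096
UDDUUU: M=219.6726, payoff=0.0000, prob=0.016384
DUDUUU: M=219.6726, payoff=0.0000, prob=0.016384
UUDUUU: M=255.4888, payoff=25.2688, prob=0.065536
DDUUUU: M=219.6726, payoff=0.0000, prob=0.016384
UDUUUU: M=255.4888, payoff=25.2688, prob=0.065536
DUUUUU: M=255.4888, payoff=25.2688, prob=0.065536
UUUUUU: M=297.1446, payoff=66.9246, prob=0.262144
Price = Σ prob·payoff / R^6 = 30.556969 / 1.265319 = 24.1496

price = 24.1496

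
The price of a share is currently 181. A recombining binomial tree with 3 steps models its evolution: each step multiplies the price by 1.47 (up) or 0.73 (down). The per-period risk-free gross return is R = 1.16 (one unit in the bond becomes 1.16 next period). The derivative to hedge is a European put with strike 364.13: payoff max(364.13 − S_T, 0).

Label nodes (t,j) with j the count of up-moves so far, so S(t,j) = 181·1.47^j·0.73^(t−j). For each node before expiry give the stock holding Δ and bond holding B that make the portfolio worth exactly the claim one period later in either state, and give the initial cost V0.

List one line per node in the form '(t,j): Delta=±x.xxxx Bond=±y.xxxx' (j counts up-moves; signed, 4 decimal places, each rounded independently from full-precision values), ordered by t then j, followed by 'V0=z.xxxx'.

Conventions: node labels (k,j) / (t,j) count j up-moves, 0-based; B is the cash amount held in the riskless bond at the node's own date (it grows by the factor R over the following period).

No-arbitrage ⇒ martingale measure with p* = (R−d)/(u−d) = 0.5811.
Expiry values: V(3,0)=293.7179, V(3,1)=222.3413, V(3,2)=78.6103, V(3,3)=0.0000
(2,0): S=96.4549. Δ = (V_up−V_dn)/(S_up−S_dn) = (222.3413−293.7179)/(141.7887−70.4121) = -1.0000. V = [p*·222.3413 + (1−p*)·293.7179]/1.16 = 217.4503. B = V − Δ·S = 313.9052.
(2,1): S=194.2311. Δ = (V_up−V_dn)/(S_up−S_dn) = (78.6103−222.3413)/(285.5197−141.7887) = -1.0000. V = [p*·78.6103 + (1−p*)·222.3413]/1.16 = 119.6741. B = V − Δ·S = 313.9052.
(2,2): S=391.1229. Δ = (V_up−V_dn)/(S_up−S_dn) = (0.0000−78.6103)/(574.9507−285.5197) = -0.2716. V = [p*·0.0000 + (1−p*)·78.6103]/1.16 = 28.3891. B = V − Δ·S = 134.6192.
(1,0): S=132.1300. Δ = (V_up−V_dn)/(S_up−S_dn) = (119.6741−217.4503)/(194.2311−96.4549) = -1.0000. V = [p*·119.6741 + (1−p*)·217.4503]/1.16 = 138.4779. B = V − Δ·S = 270.6079.
(1,1): S=266.0700. Δ = (V_up−V_dn)/(S_up−S_dn) = (28.3891−119.6741)/(391.1229−194.2311) = -0.4636. V = [p*·28.3891 + (1−p*)·119.6741]/1.16 = 57.4397. B = V − Δ·S = 180.7978.
(0,0): S=181.0000. Δ = (V_up−V_dn)/(S_up−S_dn) = (57.4397−138.4779)/(266.0700−132.1300) = -0.6050. V = [p*·57.4397 + (1−p*)·138.4779]/1.16 = 78.7829. B = V − Δ·S = 188.2939.
Check: Δ(0,0)·S0 + B(0,0) = 78.7829 = V0.

(0,0): Delta=-0.6050 Bond=188.2939
(1,0): Delta=-1.0000 Bond=270.6079
(1,1): Delta=-0.4636 Bond=180.7978
(2,0): Delta=-1.0000 Bond=313.9052
(2,1): Delta=-1.0000 Bond=313.9052
(2,2): Delta=-0.2716 Bond=134.6192
V0=78.7829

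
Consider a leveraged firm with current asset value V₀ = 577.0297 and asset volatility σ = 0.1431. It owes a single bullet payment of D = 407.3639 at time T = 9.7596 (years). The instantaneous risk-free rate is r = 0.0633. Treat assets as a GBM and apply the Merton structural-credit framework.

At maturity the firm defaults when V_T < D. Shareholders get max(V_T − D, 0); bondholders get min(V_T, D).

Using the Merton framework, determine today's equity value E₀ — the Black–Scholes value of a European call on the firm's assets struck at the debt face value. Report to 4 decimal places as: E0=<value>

E0=358.2559

Equity is a call on the firm's assets struck at D = 407.3639:
d₁ = [ln(V₀/D) + (r + σ²/2)T] / (σ√T)
   = [ln(577.0297/407.3639) + (0.0633 + 0.5·0.1431²)·9.7596] / (0.1431·√9.7596)
   = [0.348187 + 0.717709] / 0.447050 = 2.384291
d₂ = d₁ − σ√T = 2.384291 − 0.447050 = 1.937241
N(d₁) = 0.991444,  N(d₂) = 0.973642,  e^(−rT) = 0.539139
E₀ = V₀·N(d₁) − D·e^(−rT)·N(d₂)
   = 577.0297·0.991444 − 407.3639·0.539139·0.973642 = 358.255903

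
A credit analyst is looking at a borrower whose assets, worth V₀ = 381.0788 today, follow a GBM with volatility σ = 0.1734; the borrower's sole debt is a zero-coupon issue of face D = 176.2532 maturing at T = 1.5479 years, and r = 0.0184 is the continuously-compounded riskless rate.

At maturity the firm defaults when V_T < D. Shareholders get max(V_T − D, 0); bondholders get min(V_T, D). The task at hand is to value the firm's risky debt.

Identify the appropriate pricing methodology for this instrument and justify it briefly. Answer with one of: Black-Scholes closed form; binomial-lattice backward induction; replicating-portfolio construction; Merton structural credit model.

framework: Merton structural credit model

Key observation: with the firm-asset dynamics (V₀ = 381.0788) and a single zero-coupon liability of face 176.2532 given, debt value, spread, and default probability all derive from the option view of the balance sheet.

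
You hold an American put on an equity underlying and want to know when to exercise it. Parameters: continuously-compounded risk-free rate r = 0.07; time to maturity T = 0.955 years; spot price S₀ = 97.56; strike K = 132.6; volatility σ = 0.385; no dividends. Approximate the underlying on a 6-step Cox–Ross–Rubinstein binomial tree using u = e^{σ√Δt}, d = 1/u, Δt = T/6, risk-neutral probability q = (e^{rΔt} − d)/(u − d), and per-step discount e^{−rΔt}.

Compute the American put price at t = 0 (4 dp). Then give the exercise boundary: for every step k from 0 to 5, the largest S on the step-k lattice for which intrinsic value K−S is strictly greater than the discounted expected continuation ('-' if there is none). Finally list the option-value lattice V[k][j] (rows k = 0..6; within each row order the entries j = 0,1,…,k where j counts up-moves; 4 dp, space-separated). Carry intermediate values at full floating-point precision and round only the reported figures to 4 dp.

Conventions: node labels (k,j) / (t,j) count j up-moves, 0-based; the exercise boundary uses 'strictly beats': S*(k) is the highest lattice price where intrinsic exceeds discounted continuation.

params: Δt=0.15917 u=1.16602 d=0.85762 q=0.49800 e^(-rΔt)=0.98892
t_6 payoffs: 93.7823 79.8231 60.8441 35.0400 0.0000 0.0000 0.0000
t_5: node(5,0) S=45.2623 payoff=87.3377 vs cont=85.8685 → 87.3377 [stop]  node(5,1) S=61.5391 payoff=71.0609 vs cont=69.5917 → 71.0609 [stop]  node(5,2) S=83.6691 payoff=48.9309 vs cont=47.4618 → 48.9309 [stop]  node(5,3) S=113.7572 payoff=18.8428 vs cont=17.3950 → 18.8428 [stop]  node(5,4) S=154.6652 payoff=0.0000 vs cont=0.0000 → 0.0000 [wait]  node(5,5) S=210.2842 payoff=0.0000 vs cont=0.0000 → 0.0000 [wait]  ⇒ S*(5)=113.7572
t_4: node(4,0) S=52.7769 payoff=79.8231 vs cont=78.3539 → 79.8231 [stop]  node(4,1) S=71.7559 payoff=60.8441 vs cont=59.3749 → 60.8441 [stop]  node(4,2) S=97.5600 payoff=35.0400 vs cont=33.5708 → 35.0400 [stop]  node(4,3) S=132.6434 payoff=0.0000 vs cont=9.3542 → 9.3542 [wait]  node(4,4) S=180.3431 payoff=0.0000 vs cont=0.0000 → 0.0000 [wait]  ⇒ S*(4)=97.5600
t_3: node(3,0) S=61.5391 payoff=71.0609 vs cont=69.5917 → 71.0609 [stop]  node(3,1) S=83.6691 payoff=48.9309 vs cont=47.4618 → 48.9309 [stop]  node(3,2) S=113.7572 payoff=18.8428 vs cont=22.0019 → 22.0019 [wait]  node(3,3) S=154.6652 payoff=0.0000 vs cont=4.6437 → 4.6437 [wait]  ⇒ S*(3)=83.6691
t_2: node(2,0) S=71.7559 payoff=60.8441 vs cont=59.3749 → 60.8441 [stop]  node(2,1) S=97.5600 payoff=35.0400 vs cont=35.1266 → 35.1266 [wait]  node(2,2) S=132.6434 payoff=0.0000 vs cont=13.2094 → 13.2094 [wait]  ⇒ S*(2)=71.7559
t_1: node(1,0) S=83.6691 payoff=48.9309 vs cont=47.5044 → 48.9309 [stop]  node(1,1) S=113.7572 payoff=18.8428 vs cont=23.9435 → 23.9435 [wait]  ⇒ S*(1)=83.6691
t_0: node(0,0) S=97.5600 payoff=35.0400 vs cont=36.0828 → 36.0828 [wait]  ⇒ S*(0)=-

price = 36.0828
boundary = - 83.6691 71.7559 83.6691 97.5600 113.7572
tree:
36.0828
48.9309 23.9435
60.8441 35.1266 13.2094
71.0609 48.9309 22.0019 4.6437
79.8231 60.8441 35.0400 9.3542 0.0000
87.3377 71.0609 48.9309 18.8428 0.0000 0.0000
93.7823 79.8231 60.8441 35.0400 0.0000 0.0000 0.0000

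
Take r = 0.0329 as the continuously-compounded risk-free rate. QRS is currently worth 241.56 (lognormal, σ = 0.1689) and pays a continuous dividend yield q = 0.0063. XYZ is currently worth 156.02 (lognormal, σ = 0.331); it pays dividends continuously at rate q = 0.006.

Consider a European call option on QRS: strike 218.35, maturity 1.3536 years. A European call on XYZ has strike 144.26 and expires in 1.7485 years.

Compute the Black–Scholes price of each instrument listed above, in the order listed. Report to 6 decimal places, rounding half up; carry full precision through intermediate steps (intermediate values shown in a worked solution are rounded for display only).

[QRS call K=218.35]
σ√T = 0.1689·√1.3536 = 0.196506
d₁ = (ln(S/K) + (r−q+σ²/2)T) / (σ√T) = (ln(241.56/218.35) + (0.0329−0.0063+0.1689²/2)·1.3536) / 0.196506 = (0.101019 + 0.055313) / 0.196506 = 0.795558
d₂ = d₁ − σ√T = 0.795558 − 0.196506 = 0.599053
e^{−rT} = 0.956444
e^{−qT} = 0.991509
N(d₁) = 0.786856,  N(d₂) = 0.725431
price = S·e^{−qT}·N(d₁) − K·e^{−rT}·N(d₂) = 188.458836 − 151.498638 = 36.960197
[XYZ call K=144.26]
σ√T = 0.331·√1.7485 = 0.437684
d₁ = (ln(S/K) + (r−q+σ²/2)T) / (σ√T) = (ln(156.02/144.26) + (0.0329−0.006+0.331²/2)·1.7485) / 0.437684 = (0.078367 + 0.142818) / 0.437684 = 0.505354
d₂ = d₁ − σ√T = 0.505354 − 0.437684 = 0.067670
e^{−rT} = 0.944098
e^{−qT} = 0.989564
N(d₁) = 0.693345,  N(d₂) = 0.526976
price = S·e^{−qT}·N(d₁) − K·e^{−rT}·N(d₂) = 107.046718 − 71.771733 = 35.274985

price(QRS call K=218.35) = 36.960197
price(XYZ call K=144.26) = 35.274985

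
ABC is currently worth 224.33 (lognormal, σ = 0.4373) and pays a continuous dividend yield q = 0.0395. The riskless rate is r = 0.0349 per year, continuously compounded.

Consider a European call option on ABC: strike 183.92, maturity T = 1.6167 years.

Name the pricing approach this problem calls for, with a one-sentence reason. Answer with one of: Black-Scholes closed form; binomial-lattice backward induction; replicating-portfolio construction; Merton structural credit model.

Key observation: the instrument is a plain European call (strike 183.92) on a lognormal asset; the exact continuous-time formula applies directly.

framework: Black-Scholes closed form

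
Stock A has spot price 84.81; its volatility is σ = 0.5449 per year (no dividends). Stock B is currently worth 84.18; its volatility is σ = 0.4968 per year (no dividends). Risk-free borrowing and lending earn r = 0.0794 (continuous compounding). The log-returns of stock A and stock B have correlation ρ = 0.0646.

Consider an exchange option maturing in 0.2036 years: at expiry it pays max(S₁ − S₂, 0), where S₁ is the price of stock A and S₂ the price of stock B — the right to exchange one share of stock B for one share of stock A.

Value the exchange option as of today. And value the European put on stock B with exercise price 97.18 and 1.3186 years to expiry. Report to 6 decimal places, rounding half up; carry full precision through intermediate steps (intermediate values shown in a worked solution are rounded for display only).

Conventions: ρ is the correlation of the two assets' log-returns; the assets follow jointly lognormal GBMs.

σ_eff = √(σ₁² + σ₂² − 2ρσ₁σ₂) = √(0.5449² + 0.4968² − 2·0.0646·0.5449·0.4968) = 0.713268
d₁ = (ln(S₁/S₂) + (q₂ − q₁ + σ_eff²/2)T) / (σ_eff√T) = (ln(84.81/84.18) + (0.0 − 0.0 + 0.254375)·0.2036) / 0.321841 = 0.184088
d₂ = d₁ − σ_eff√T = 0.184088 − 0.321841 = -0.137754
N(d₁) = 0.573028,  N(d₂) = 0.445218
V = S₁·e^{−q₁T}·N(d₁) − S₂·e^{−q₂T}·N(d₂) = 48.598473 − 37.478418 = 11.120055
[vanilla: stock B put K=97.18]
σ√T = 0.4968·√1.3186 = 0.570477
d₁ = (ln(S/K) + (r+σ²/2)T) / (σ√T) = (ln(84.18/97.18) + (0.0794+0.4968²/2)·1.3186) / 0.570477 = (-0.143608 + 0.267419) / 0.570477 = 0.217031
d₂ = d₁ − σ√T = 0.217031 − 0.570477 = -0.353446
e^{−rT} = 0.900598
N(−d₁) = 0.414092,  N(−d₂) = 0.638123
price = K·e^{−rT}·N(−d₂) − S·N(−d₁) = 55.848557 − 34.858268 = 20.990289

exchange price = 11.120055
price(stock B put K=97.18) = 20.990289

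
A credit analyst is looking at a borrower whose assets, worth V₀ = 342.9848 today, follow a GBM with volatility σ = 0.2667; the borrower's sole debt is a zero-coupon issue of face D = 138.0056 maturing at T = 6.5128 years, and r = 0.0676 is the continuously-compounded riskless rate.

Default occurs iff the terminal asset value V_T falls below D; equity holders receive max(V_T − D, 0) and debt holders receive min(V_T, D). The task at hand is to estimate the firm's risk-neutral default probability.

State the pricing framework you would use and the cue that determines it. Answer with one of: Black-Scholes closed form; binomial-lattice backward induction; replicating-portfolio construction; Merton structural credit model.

framework: Merton structural credit model

Key observation: a levered firm with one bullet debt due at 6.5128 years is the canonical structural-credit setup: equity is a call on the firm's assets struck at the face value.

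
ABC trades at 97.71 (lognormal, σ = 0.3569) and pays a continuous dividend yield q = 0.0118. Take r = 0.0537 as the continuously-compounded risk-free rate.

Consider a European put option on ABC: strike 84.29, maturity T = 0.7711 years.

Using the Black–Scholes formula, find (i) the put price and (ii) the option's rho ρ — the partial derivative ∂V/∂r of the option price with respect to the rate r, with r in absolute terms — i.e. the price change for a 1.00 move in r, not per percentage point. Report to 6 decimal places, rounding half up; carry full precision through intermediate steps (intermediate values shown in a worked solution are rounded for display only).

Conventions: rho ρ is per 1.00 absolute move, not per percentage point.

σ√T = 0.3569·√0.7711 = 0.313402
d₁ = (ln(S/K) + (r−q+σ²/2)T) / (σ√T) = (ln(97.71/84.29) + (0.0537−0.0118+0.3569²/2)·0.7711) / 0.313402 = (0.147741 + 0.081420) / 0.313402 = 0.731202
d₂ = d₁ − σ√T = 0.731202 − 0.313402 = 0.417800
e^{−rT} = 0.959438
e^{−qT} = 0.990942
N(−d₁) = 0.232328,  N(−d₂) = 0.338047
Put price V = K·e^{−rT}·N(−d₂) − S·e^{−qT}·N(−d₁) = 27.338176 − 22.495145 = 4.843031
ρ = −K·T·e^{−rT}·N(−d₂) = -21.080467

price = 4.843031
ρ = -21.080467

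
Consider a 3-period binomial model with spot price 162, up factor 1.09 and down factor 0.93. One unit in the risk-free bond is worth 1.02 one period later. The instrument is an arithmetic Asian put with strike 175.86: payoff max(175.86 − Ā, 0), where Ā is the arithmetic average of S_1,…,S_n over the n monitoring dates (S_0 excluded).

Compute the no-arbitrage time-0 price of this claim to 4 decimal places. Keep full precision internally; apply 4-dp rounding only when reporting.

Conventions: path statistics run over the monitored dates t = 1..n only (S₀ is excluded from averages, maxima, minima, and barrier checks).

Risk-neutral up-probability p* = (R−d)/(u−d) = (1.02−0.93)/(1.09−0.93) = 0.5625; the claim prices as the p*-weighted sum of path payoffs discounted by R^3.
Enumerate all 2^3 = 8 price paths (U = up ×1.09, D = down ×0.93); each path with k up-moves has probability p*^k·(1−p*)^(3−k).
DDD: Ā=140.3599, payoff=35.5001, prob=0.083740
UDD: Ā=164.5078, payoff=11.3522, prob=0.107666
DUD: Ā=155.8678, payoff=19.9922, prob=0.107666
UUD: Ā=182.6838, payoff=0.0000, prob=0.138428
DDU: Ā=147.8326, payoff=28.0274, prob=0.107666
UDU: Ā=173.2662, payoff=2.5938, prob=0.138428
DUU: Ā=164.6262, payoff=11.2338, prob=0.138428
UUU: Ā=192.9490, payoff=0.0000, prob=0.177979
Price = Σ prob·payoff / R^3 = 11.279237 / 1.061208 = 10.6287

price = 10.6287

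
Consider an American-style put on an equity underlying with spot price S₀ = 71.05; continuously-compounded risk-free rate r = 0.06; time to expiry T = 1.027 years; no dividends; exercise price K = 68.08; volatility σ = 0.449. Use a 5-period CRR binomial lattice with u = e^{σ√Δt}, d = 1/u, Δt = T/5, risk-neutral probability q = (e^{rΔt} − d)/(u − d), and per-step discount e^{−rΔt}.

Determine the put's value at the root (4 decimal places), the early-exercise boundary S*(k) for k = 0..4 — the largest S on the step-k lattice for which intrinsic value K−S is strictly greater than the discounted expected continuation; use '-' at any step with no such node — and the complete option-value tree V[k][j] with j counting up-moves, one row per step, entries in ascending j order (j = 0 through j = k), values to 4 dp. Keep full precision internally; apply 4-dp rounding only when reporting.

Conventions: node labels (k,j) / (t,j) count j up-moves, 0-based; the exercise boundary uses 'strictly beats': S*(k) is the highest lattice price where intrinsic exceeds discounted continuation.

Δt=0.20540  u=1.22567  d=0.81588  q=0.47956  discount=0.98775
step 5 (expiry): payoffs max(K−S,0) = 42.3945 29.4933 10.1119 0.0000 0.0000 0.0000
step 4: (k=4,j=0): S=31.4820, K−S=36.5980, hold=35.7641 ⇒ V=36.5980 exercise | (k=4,j=1): S=47.2948, K−S=20.7852, hold=19.9513 ⇒ V=20.7852 exercise | (k=4,j=2): S=71.0500, K−S=0.0000, hold=5.1982 ⇒ V=5.1982 continue | (k=4,j=3): S=106.7369, K−S=0.0000, hold=0.0000 ⇒ V=0.0000 continue | (k=4,j=4): S=160.3486, K−S=0.0000, hold=0.0000 ⇒ V=0.0000 continue  boundary S*=47.2948
step 3: (k=3,j=0): S=38.5867, K−S=29.4933, hold=28.6594 ⇒ V=29.4933 exercise | (k=3,j=1): S=57.9681, K−S=10.1119, hold=13.1472 ⇒ V=13.1472 continue | (k=3,j=2): S=87.0842, K−S=0.0000, hold=2.6722 ⇒ V=2.6722 continue | (k=3,j=3): S=130.8248, K−S=0.0000, hold=0.0000 ⇒ V=0.0000 continue  boundary S*=38.5867
step 2: (k=2,j=0): S=47.2948, K−S=20.7852, hold=21.3891 ⇒ V=21.3891 continue | (k=2,j=1): S=71.0500, K−S=0.0000, hold=8.0243 ⇒ V=8.0243 continue | (k=2,j=2): S=106.7369, K−S=0.0000, hold=1.3737 ⇒ V=1.3737 continue  boundary S*=-
step 1: (k=1,j=0): S=57.9681, K−S=10.1119, hold=14.7964 ⇒ V=14.7964 continue | (k=1,j=1): S=87.0842, K−S=0.0000, hold=4.7757 ⇒ V=4.7757 continue  boundary S*=-
step 0: (k=0,j=0): S=71.0500, K−S=0.0000, hold=9.8685 ⇒ V=9.8685 continue  boundary S*=-

price = 9.8685
boundary = - - - 38.5867 47.2948
tree:
9.8685
14.7964 4.7757
21.3891 8.0243 1.3737
29.4933 13.1472 2.6722 0.0000
36.5980 20.7852 5.1982 0.0000 0.0000
42.3945 29.4933 10.1119 0.0000 0.0000 0.0000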